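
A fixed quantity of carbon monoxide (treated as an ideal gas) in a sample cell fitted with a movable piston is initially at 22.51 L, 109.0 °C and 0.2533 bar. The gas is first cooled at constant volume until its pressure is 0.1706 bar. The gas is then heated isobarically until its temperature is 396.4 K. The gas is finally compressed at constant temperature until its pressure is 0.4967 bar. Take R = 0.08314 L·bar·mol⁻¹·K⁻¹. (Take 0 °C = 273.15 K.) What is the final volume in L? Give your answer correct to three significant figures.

Convert: T₁ = 382.1 K.
V constant ⇒ P ∝ T: V₂ = V₁; T₂ = T₁·(P₂/P₁) = 257.4 K.
Isobaric, so V/T is constant: P₃ = P₂; V₃ = V₂·(T₃/T₂) = 34.67 L.
Isothermal, so P V is constant: T₄ = T₃; V₄ = V₃·(P₃/P₄) = 11.91 L.

V₄ ≈ 11.9 L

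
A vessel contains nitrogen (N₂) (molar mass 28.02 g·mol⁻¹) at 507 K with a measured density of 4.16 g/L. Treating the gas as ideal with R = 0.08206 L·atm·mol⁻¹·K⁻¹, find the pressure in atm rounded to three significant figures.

P ≈ 6.18 atm

ρ = PM/(RT) ⇒ P = ρRT/M = (4.16 × 0.08206 × 507.0) / 28.02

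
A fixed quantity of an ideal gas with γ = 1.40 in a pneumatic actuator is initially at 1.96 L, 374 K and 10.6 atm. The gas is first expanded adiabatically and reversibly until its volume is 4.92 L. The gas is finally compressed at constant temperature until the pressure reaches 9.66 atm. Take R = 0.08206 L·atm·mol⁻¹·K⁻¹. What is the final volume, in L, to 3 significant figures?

V₃ ≈ 1.49 L

Adiabatic (γ = 1.40), T V^(γ−1) and P V^γ constant: T₂ = T₁·(V₁/V₂)^(γ−1) = 258.8 K; P₂ = P₁·(V₁/V₂)^γ = 2.922 atm.
T constant ⇒ Boyle's law P V = const: T₃ = T₂; V₃ = V₂·(P₂/P₃) = 1.488 L.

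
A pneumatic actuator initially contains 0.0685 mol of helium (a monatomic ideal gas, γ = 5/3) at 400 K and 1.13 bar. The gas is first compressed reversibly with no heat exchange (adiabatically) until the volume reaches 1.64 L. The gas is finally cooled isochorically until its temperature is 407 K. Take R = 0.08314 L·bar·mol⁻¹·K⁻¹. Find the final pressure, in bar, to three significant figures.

P₃ ≈ 1.41 bar

From PV = nRT: V₁ = nRT₁/P₁ = 2.016 L.
Reversible adiabatic, γ = 5/3: T₂ = T₁·(V₁/V₂)^(γ−1) = 459.0 K; P₂ = P₁·(V₁/V₂)^γ = 1.594 bar.
V constant ⇒ P ∝ T: V₃ = V₂; P₃ = P₂·(T₃/T₂) = 1.413 bar.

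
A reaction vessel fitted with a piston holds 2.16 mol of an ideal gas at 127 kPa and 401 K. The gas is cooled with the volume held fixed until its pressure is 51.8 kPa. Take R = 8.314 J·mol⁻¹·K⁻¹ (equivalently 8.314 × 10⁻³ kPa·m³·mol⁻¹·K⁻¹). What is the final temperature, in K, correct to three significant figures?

T₂ ≈ 164 K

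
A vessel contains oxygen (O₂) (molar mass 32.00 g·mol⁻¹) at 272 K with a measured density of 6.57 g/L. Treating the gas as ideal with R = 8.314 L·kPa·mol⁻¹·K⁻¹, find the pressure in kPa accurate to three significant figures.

ρ = PM/(RT) ⇒ P = ρRT/M = (6.57 × 8.314 × 272.0) / 32.00

P ≈ 464 kPa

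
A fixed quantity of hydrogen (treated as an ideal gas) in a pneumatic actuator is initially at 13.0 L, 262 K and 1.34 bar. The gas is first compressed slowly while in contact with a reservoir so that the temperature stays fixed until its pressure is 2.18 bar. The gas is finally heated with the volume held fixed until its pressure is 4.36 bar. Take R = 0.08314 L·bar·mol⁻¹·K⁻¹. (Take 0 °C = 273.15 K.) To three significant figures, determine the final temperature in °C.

T constant ⇒ Boyle's law P V = const: T₂ = T₁; V₂ = V₁·(P₁/P₂) = 7.991 L.
V constant ⇒ P ∝ T: V₃ = V₂; T₃ = T₂·(P₃/P₂) = 524.0 K.

T₃ ≈ 251 °C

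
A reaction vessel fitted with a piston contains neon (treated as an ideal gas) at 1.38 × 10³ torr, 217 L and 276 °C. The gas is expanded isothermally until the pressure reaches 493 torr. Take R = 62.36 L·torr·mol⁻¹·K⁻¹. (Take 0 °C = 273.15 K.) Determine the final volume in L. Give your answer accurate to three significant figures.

Convert: T₁ = 549.1 K.
Isothermal, so P V is constant: T₂ = T₁; V₂ = V₁·(P₁/P₂) = 607.4 L.

V₂ ≈ 607 L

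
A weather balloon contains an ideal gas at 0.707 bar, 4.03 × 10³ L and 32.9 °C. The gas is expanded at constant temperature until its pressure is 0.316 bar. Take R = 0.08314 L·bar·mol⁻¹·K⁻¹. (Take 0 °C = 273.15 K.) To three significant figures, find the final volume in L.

Convert: T₁ = 306.0 K.
Isothermal, so P V is constant: T₂ = T₁; V₂ = V₁·(P₁/P₂) = 9016 L.

V₂ ≈ 9.02e+03 L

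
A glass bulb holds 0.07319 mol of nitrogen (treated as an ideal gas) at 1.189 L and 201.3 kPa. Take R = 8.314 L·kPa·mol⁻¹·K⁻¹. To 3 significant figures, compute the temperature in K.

T ≈ 393 K

PV = nRT ⇒ T = PV/(nR) = (201.3 × 1.189) / (0.07319 × 8.314)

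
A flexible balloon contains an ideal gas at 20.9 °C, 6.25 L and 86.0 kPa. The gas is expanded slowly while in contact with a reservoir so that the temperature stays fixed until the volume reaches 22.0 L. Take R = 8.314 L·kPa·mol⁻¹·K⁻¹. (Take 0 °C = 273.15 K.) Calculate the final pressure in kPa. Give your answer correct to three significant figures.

Convert: T₁ = 294.0 K.
T constant ⇒ Boyle's law P V = const: T₂ = T₁; P₂ = P₁·(V₁/V₂) = 24.43 kPa.

P₂ ≈ 24.4 kPa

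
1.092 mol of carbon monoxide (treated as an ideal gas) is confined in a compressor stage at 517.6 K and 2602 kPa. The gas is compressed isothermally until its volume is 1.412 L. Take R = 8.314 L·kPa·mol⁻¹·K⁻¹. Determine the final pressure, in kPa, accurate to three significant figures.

P₂ ≈ 3.33e+03 kPa

From PV = nRT: V₁ = nRT₁/P₁ = 1.806 L.
Isothermal, so P V is constant: T₂ = T₁; P₂ = P₁·(V₁/V₂) = 3328 kPa.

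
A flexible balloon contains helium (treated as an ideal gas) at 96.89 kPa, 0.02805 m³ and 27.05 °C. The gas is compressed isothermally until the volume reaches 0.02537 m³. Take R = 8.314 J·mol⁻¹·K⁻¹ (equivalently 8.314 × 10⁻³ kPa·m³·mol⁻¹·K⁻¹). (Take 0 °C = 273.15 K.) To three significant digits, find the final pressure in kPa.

Convert: T₁ = 300.2 K.
Isothermal, so P V is constant: T₂ = T₁; P₂ = P₁·(V₁/V₂) = 107.1 kPa.

P₂ ≈ 107 kPa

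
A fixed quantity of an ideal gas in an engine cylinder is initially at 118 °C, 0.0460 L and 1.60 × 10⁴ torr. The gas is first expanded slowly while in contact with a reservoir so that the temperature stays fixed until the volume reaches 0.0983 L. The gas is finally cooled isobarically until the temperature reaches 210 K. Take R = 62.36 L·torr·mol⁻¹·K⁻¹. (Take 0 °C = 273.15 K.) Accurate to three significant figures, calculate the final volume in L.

V₃ ≈ 0.0528 L

Convert: T₁ = 391.1 K.
T constant ⇒ Boyle's law P V = const: T₂ = T₁; P₂ = P₁·(V₁/V₂) = 7487 torr.
P constant ⇒ V ∝ T: P₃ = P₂; V₃ = V₂·(T₃/T₂) = 0.05278 L.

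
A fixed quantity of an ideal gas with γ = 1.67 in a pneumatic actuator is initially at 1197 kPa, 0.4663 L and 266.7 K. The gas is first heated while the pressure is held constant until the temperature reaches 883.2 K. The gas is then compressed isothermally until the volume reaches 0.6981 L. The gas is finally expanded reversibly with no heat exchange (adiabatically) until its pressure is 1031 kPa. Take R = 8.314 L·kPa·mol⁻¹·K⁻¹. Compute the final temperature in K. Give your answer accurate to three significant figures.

T₄ ≈ 605 K

P constant ⇒ V ∝ T: P₂ = P₁; V₂ = V₁·(T₂/T₁) = 1.544 L.
T constant ⇒ Boyle's law P V = const: T₃ = T₂; P₃ = P₂·(V₂/V₃) = 2648 kPa.
Reversible adiabatic, γ = 1.67: T₄ = T₃·(P₄/P₃)^((γ−1)/γ) = 605.0 K; V₄ = V₃·(P₃/P₄)^(1/γ) = 1.228 L.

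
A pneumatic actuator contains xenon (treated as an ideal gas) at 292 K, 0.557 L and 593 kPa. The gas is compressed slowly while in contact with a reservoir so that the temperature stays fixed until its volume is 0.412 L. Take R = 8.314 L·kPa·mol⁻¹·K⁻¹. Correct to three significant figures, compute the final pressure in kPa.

Isothermal, so P V is constant: T₂ = T₁; P₂ = P₁·(V₁/V₂) = 801.7 kPa.

P₂ ≈ 802 kPa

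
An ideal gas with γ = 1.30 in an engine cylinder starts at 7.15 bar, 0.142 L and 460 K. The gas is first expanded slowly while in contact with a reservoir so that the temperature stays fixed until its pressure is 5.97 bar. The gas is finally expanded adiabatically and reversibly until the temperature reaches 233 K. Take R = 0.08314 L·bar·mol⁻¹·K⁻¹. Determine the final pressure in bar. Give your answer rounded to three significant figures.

P₃ ≈ 0.313 bar

Isothermal, so P V is constant: T₂ = T₁; V₂ = V₁·(P₁/P₂) = 0.1701 L.
Reversible adiabatic, γ = 1.30: P₃ = P₂·(T₃/T₂)^(γ/(γ−1)) = 0.3133 bar; V₃ = V₂·(T₂/T₃)^(1/(γ−1)) = 1.642 L.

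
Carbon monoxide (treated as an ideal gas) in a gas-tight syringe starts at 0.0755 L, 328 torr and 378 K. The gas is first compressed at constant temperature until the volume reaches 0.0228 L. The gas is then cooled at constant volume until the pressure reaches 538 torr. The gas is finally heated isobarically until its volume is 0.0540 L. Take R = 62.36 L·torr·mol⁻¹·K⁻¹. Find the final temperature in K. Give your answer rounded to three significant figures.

Isothermal, so P V is constant: T₂ = T₁; P₂ = P₁·(V₁/V₂) = 1086 torr.
Isochoric, so P/T is constant: V₃ = V₂; T₃ = T₂·(P₃/P₂) = 187.2 K.
Isobaric, so V/T is constant: P₄ = P₃; T₄ = T₃·(V₄/V₃) = 443.5 K.

T₄ ≈ 443 K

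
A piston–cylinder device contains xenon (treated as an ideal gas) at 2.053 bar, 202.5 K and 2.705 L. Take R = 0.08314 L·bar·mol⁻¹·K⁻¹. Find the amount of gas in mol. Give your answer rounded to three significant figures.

n ≈ 0.330 mol

PV = nRT ⇒ n = PV/(RT) = (2.053 × 2.705) / (0.08314 × 202.5)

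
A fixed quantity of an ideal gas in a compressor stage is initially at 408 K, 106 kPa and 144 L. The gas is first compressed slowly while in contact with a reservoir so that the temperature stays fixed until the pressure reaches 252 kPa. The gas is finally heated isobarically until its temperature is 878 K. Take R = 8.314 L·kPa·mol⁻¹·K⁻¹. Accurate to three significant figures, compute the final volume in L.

T constant ⇒ Boyle's law P V = const: T₂ = T₁; V₂ = V₁·(P₁/P₂) = 60.57 L.
Isobaric, so V/T is constant: P₃ = P₂; V₃ = V₂·(T₃/T₂) = 130.3 L.

V₃ ≈ 130 L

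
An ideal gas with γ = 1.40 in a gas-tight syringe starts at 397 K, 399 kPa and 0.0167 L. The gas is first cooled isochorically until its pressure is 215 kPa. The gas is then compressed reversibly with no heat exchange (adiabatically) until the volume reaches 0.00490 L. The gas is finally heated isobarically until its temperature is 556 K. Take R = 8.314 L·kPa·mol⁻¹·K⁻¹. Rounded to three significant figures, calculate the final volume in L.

V₄ ≈ 0.00780 L

Isochoric, so P/T is constant: V₂ = V₁; T₂ = T₁·(P₂/P₁) = 213.9 K.
Reversible adiabatic, γ = 1.40: T₃ = T₂·(V₂/V₃)^(γ−1) = 349.4 K; P₃ = P₂·(V₂/V₃)^γ = 1197 kPa.
P constant ⇒ V ∝ T: P₄ = P₃; V₄ = V₃·(T₄/T₃) = 0.007798 L.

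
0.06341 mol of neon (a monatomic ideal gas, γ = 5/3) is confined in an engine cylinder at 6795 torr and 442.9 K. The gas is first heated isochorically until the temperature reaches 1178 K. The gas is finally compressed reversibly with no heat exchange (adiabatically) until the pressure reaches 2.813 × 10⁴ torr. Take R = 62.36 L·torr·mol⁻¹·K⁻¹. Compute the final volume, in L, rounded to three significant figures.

From PV = nRT: V₁ = nRT₁/P₁ = 0.2577 L.
V constant ⇒ P ∝ T: V₂ = V₁; P₂ = P₁·(T₂/T₁) = 1.807e+04 torr.
Adiabatic (γ = 5/3), T V^(γ−1) and P V^γ constant: T₃ = T₂·(P₃/P₂)^((γ−1)/γ) = 1406 K; V₃ = V₂·(P₂/P₃)^(1/γ) = 0.1976 L.

V₃ ≈ 0.198 L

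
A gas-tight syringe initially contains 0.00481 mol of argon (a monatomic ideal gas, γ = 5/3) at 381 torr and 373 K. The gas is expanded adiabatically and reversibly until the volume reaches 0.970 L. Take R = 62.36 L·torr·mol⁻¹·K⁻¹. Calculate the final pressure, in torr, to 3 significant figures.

From PV = nRT: V₁ = nRT₁/P₁ = 0.2937 L.
Reversible adiabatic, γ = 5/3: T₂ = T₁·(V₁/V₂)^(γ−1) = 168.2 K; P₂ = P₁·(V₁/V₂)^γ = 52.00 torr.

P₂ ≈ 52.0 torr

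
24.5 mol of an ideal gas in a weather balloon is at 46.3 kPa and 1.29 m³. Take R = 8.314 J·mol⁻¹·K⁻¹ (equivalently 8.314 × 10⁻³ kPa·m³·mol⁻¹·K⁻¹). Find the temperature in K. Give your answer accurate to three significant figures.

T ≈ 293 K

PV = nRT ⇒ T = PV/(nR) = (46.3 × 1.29) / (24.5 × 8.314 × 10⁻³)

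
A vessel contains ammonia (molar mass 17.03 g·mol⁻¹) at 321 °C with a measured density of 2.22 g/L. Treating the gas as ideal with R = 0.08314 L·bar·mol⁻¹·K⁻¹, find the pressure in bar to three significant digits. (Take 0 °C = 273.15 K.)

ρ = PM/(RT) ⇒ P = ρRT/M = (2.22 × 0.08314 × 594.1) / 17.03

P ≈ 6.44 bar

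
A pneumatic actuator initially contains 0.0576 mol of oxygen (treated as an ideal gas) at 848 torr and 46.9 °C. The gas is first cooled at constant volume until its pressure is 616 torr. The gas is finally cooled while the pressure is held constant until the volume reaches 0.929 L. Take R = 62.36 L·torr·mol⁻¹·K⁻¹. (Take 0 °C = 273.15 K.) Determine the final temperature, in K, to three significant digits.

Convert: T₁ = 320.0 K.
From PV = nRT: V₁ = nRT₁/P₁ = 1.356 L.
V constant ⇒ P ∝ T: V₂ = V₁; T₂ = T₁·(P₂/P₁) = 232.5 K.
Isobaric, so V/T is constant: P₃ = P₂; T₃ = T₂·(V₃/V₂) = 159.3 K.

T₃ ≈ 159 K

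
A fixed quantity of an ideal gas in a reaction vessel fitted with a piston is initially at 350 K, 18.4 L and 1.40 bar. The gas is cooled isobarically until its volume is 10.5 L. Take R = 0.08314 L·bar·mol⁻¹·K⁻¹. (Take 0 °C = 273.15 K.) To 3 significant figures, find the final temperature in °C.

P constant ⇒ V ∝ T: P₂ = P₁; T₂ = T₁·(V₂/V₁) = 199.7 K.

T₂ ≈ -73.4 °C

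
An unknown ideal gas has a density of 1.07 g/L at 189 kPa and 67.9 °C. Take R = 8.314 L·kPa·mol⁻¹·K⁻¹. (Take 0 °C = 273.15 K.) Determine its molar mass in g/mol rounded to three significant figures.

ρ = PM/(RT) ⇒ M = ρRT/P = (1.07 × 8.314 × 341.0) / 189

M ≈ 16.1 g/mol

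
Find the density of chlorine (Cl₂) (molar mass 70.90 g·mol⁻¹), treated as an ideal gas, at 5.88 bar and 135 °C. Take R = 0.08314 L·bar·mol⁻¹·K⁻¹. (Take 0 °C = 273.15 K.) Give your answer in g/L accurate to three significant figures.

ρ = PM/(RT) = (5.88 × 70.90) / (0.08314 × 408.1)

ρ ≈ 12.3 g/L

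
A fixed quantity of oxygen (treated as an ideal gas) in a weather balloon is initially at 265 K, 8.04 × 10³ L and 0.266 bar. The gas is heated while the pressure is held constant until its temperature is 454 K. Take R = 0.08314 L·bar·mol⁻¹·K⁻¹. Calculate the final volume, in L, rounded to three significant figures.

V₂ ≈ 1.38e+04 L

P constant ⇒ V ∝ T: P₂ = P₁; V₂ = V₁·(T₂/T₁) = 1.377e+04 L.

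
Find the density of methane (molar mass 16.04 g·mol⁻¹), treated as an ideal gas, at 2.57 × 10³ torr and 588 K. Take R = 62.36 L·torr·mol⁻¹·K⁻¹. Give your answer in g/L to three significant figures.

ρ = PM/(RT) = (2.57e+03 × 16.04) / (62.36 × 588.0)

ρ ≈ 1.12 g/L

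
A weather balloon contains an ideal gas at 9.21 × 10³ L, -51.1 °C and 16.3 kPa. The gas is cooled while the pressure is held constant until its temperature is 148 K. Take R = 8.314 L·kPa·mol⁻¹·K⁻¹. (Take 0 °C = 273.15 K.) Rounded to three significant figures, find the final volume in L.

Convert: T₁ = 222.0 K.
Isobaric, so V/T is constant: P₂ = P₁; V₂ = V₁·(T₂/T₁) = 6139 L.

V₂ ≈ 6.14e+03 L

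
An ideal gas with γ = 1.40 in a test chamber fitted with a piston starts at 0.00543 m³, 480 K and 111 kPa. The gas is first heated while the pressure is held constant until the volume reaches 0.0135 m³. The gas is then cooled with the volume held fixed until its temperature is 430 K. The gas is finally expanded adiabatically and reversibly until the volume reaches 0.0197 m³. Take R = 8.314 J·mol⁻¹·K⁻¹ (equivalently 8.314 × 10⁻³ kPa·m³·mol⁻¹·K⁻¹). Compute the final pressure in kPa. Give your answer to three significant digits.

P₄ ≈ 23.6 kPa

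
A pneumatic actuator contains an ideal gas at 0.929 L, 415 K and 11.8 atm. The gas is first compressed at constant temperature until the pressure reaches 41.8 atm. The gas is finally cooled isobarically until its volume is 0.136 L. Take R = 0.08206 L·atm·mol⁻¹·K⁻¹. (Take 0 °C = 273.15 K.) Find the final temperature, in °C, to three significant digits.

Isothermal, so P V is constant: T₂ = T₁; V₂ = V₁·(P₁/P₂) = 0.2623 L.
Isobaric, so V/T is constant: P₃ = P₂; T₃ = T₂·(V₃/V₂) = 215.2 K.

T₃ ≈ -57.9 °C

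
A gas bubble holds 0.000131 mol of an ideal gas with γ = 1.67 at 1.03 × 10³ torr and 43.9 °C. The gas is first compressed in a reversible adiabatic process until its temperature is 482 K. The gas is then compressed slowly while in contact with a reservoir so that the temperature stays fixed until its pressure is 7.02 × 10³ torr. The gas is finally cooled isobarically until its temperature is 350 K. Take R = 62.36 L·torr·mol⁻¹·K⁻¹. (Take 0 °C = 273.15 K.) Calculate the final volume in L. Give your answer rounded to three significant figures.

V₄ ≈ 0.000407 L

Convert: T₁ = 317.0 K.
From PV = nRT: V₁ = nRT₁/P₁ = 0.002515 L.
Reversible adiabatic, γ = 1.67: P₂ = P₁·(T₂/T₁)^(γ/(γ−1)) = 2926 torr; V₂ = V₁·(T₁/T₂)^(1/(γ−1)) = 0.001346 L.
Isothermal, so P V is constant: T₃ = T₂; V₃ = V₂·(P₂/P₃) = 0.0005609 L.
Isobaric, so V/T is constant: P₄ = P₃; V₄ = V₃·(T₄/T₃) = 0.0004073 L.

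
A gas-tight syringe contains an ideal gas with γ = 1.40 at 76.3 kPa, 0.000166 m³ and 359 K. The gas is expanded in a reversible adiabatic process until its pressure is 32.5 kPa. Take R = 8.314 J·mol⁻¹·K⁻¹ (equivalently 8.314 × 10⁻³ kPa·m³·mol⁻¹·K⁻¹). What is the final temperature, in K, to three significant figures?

T₂ ≈ 281 K

Adiabatic (γ = 1.40), T V^(γ−1) and P V^γ constant: T₂ = T₁·(P₂/P₁)^((γ−1)/γ) = 281.3 K; V₂ = V₁·(P₁/P₂)^(1/γ) = 0.0003054 m³.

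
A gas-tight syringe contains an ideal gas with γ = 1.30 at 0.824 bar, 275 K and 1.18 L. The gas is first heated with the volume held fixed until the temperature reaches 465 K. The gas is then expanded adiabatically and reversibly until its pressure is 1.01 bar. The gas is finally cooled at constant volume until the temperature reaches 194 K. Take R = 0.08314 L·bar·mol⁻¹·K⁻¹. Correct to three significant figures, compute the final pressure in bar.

P₄ ≈ 0.454 bar

V constant ⇒ P ∝ T: V₂ = V₁; P₂ = P₁·(T₂/T₁) = 1.393 bar.
Adiabatic (γ = 1.30), T V^(γ−1) and P V^γ constant: T₃ = T₂·(P₃/P₂)^((γ−1)/γ) = 431.7 K; V₃ = V₂·(P₂/P₃)^(1/γ) = 1.511 L.
Isochoric, so P/T is constant: V₄ = V₃; P₄ = P₃·(T₄/T₃) = 0.4539 bar.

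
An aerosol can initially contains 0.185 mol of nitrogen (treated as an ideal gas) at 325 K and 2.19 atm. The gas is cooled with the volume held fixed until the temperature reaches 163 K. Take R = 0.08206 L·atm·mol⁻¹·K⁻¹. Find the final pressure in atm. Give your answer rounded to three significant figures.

P₂ ≈ 1.10 atm

From PV = nRT: V₁ = nRT₁/P₁ = 2.253 L.
V constant ⇒ P ∝ T: V₂ = V₁; P₂ = P₁·(T₂/T₁) = 1.098 atm.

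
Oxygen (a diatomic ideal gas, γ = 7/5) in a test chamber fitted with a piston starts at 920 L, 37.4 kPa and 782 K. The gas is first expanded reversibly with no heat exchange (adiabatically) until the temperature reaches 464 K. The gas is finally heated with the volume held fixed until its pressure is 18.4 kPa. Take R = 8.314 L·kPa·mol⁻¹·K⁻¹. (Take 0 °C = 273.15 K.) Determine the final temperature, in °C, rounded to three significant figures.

Adiabatic (γ = 7/5), T V^(γ−1) and P V^γ constant: P₂ = P₁·(T₂/T₁)^(γ/(γ−1)) = 6.018 kPa; V₂ = V₁·(T₁/T₂)^(1/(γ−1)) = 3392 L.
V constant ⇒ P ∝ T: V₃ = V₂; T₃ = T₂·(P₃/P₂) = 1419 K.

T₃ ≈ 1.15e+03 °C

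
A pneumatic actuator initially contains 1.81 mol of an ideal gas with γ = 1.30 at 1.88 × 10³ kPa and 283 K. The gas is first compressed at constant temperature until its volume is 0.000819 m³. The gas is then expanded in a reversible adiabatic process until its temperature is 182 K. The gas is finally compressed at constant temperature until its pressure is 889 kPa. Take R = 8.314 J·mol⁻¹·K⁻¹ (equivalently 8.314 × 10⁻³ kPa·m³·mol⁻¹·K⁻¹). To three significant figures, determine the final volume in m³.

V₄ ≈ 0.00308 m³

From PV = nRT: V₁ = nRT₁/P₁ = 0.002265 m³.
Isothermal, so P V is constant: T₂ = T₁; P₂ = P₁·(V₁/V₂) = 5200 kPa.
Adiabatic (γ = 1.30), T V^(γ−1) and P V^γ constant: P₃ = P₂·(T₃/T₂)^(γ/(γ−1)) = 767.8 kPa; V₃ = V₂·(T₂/T₃)^(1/(γ−1)) = 0.003567 m³.
Isothermal, so P V is constant: T₄ = T₃; V₄ = V₃·(P₃/P₄) = 0.003081 m³.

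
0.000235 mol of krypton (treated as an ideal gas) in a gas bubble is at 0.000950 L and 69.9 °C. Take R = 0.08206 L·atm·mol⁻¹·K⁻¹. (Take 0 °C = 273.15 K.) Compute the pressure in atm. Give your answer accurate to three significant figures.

Convert: T = 343.05 K.
PV = nRT ⇒ P = nRT/V = (0.000235 × 0.08206 × 343.05) / 0.000950

P ≈ 6.96 atm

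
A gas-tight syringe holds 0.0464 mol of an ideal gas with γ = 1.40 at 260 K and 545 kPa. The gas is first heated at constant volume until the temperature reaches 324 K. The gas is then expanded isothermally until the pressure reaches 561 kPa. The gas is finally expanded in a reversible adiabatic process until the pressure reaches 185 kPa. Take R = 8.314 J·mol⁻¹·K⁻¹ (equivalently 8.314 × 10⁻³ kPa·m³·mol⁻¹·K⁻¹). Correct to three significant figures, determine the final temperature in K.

T₄ ≈ 236 K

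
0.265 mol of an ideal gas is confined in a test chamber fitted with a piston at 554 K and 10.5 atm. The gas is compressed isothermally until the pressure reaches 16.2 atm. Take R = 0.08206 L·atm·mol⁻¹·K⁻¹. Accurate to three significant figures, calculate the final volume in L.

From PV = nRT: V₁ = nRT₁/P₁ = 1.147 L.
Isothermal, so P V is constant: T₂ = T₁; V₂ = V₁·(P₁/P₂) = 0.7437 L.

V₂ ≈ 0.744 L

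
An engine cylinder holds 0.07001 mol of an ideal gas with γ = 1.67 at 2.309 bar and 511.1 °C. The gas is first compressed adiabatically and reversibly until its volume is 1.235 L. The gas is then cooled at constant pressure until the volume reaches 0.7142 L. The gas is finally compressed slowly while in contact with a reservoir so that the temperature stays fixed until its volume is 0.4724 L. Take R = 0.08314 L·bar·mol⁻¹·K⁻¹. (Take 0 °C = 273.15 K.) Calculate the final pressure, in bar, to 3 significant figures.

P₄ ≈ 7.66 bar

Convert: T₁ = 784.2 K.
From PV = nRT: V₁ = nRT₁/P₁ = 1.977 L.
Reversible adiabatic, γ = 1.67: T₂ = T₁·(V₁/V₂)^(γ−1) = 1075 K; P₂ = P₁·(V₁/V₂)^γ = 5.066 bar.
Isobaric, so V/T is constant: P₃ = P₂; T₃ = T₂·(V₃/V₂) = 621.6 K.
Isothermal, so P V is constant: T₄ = T₃; P₄ = P₃·(V₃/V₄) = 7.659 bar.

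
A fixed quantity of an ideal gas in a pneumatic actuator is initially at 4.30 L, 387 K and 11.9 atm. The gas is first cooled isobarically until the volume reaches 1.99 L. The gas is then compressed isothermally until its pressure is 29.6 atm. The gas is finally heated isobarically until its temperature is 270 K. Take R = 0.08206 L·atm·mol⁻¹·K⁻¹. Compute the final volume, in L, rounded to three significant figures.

P constant ⇒ V ∝ T: P₂ = P₁; T₂ = T₁·(V₂/V₁) = 179.1 K.
Isothermal, so P V is constant: T₃ = T₂; V₃ = V₂·(P₂/P₃) = 0.8000 L.
P constant ⇒ V ∝ T: P₄ = P₃; V₄ = V₃·(T₄/T₃) = 1.206 L.

V₄ ≈ 1.21 L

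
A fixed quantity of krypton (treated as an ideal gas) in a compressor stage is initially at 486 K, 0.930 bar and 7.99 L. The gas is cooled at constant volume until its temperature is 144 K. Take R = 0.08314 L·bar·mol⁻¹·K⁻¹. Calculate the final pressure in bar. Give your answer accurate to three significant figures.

Isochoric, so P/T is constant: V₂ = V₁; P₂ = P₁·(T₂/T₁) = 0.2756 bar.

P₂ ≈ 0.276 bar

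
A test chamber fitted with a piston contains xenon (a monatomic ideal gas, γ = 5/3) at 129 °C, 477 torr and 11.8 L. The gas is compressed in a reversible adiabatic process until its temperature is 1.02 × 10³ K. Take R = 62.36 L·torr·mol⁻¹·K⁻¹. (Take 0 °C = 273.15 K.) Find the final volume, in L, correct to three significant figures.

Convert: T₁ = 402.1 K.
Adiabatic (γ = 5/3), T V^(γ−1) and P V^γ constant: P₂ = P₁·(T₂/T₁)^(γ/(γ−1)) = 4887 torr; V₂ = V₁·(T₁/T₂)^(1/(γ−1)) = 2.921 L.

V₂ ≈ 2.92 L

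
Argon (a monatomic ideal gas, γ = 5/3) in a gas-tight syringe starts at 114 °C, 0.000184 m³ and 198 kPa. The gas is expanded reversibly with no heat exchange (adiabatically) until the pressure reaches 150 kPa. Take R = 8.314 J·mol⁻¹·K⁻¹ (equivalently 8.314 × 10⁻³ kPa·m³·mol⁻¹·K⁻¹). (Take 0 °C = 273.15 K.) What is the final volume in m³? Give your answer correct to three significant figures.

Convert: T₁ = 387.1 K.
Adiabatic (γ = 5/3), T V^(γ−1) and P V^γ constant: T₂ = T₁·(P₂/P₁)^((γ−1)/γ) = 346.5 K; V₂ = V₁·(P₁/P₂)^(1/γ) = 0.0002174 m³.

V₂ ≈ 0.000217 m³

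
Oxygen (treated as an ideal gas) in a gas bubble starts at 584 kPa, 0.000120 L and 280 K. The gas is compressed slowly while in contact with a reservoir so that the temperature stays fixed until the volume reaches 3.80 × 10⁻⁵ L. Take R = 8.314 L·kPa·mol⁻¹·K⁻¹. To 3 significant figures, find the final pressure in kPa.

T constant ⇒ Boyle's law P V = const: T₂ = T₁; P₂ = P₁·(V₁/V₂) = 1844 kPa.

P₂ ≈ 1.84e+03 kPa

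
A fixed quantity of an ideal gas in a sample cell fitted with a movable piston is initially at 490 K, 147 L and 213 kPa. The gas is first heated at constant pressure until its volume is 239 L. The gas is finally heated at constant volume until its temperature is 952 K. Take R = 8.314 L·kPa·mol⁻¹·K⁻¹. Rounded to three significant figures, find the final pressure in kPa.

P₃ ≈ 255 kPa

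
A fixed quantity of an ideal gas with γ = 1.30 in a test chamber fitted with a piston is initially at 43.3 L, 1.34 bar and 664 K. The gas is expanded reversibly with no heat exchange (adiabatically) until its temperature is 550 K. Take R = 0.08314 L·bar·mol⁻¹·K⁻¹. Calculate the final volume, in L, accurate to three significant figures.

V₂ ≈ 81.1 L

Adiabatic (γ = 1.30), T V^(γ−1) and P V^γ constant: P₂ = P₁·(T₂/T₁)^(γ/(γ−1)) = 0.5924 bar; V₂ = V₁·(T₁/T₂)^(1/(γ−1)) = 81.13 L.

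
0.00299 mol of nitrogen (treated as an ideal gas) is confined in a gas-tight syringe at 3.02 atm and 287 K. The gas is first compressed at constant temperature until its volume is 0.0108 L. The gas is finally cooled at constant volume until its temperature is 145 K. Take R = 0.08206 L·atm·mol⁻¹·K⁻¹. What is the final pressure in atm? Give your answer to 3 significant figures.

From PV = nRT: V₁ = nRT₁/P₁ = 0.02332 L.
Isothermal, so P V is constant: T₂ = T₁; P₂ = P₁·(V₁/V₂) = 6.520 atm.
Isochoric, so P/T is constant: V₃ = V₂; P₃ = P₂·(T₃/T₂) = 3.294 atm.

P₃ ≈ 3.29 atm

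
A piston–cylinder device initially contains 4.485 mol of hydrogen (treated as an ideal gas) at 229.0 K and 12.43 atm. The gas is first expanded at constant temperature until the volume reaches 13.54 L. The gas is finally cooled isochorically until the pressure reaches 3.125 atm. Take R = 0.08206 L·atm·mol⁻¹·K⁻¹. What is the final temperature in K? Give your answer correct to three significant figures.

From PV = nRT: V₁ = nRT₁/P₁ = 6.780 L.
T constant ⇒ Boyle's law P V = const: T₂ = T₁; P₂ = P₁·(V₁/V₂) = 6.225 atm.
V constant ⇒ P ∝ T: V₃ = V₂; T₃ = T₂·(P₃/P₂) = 115.0 K.

T₃ ≈ 115 K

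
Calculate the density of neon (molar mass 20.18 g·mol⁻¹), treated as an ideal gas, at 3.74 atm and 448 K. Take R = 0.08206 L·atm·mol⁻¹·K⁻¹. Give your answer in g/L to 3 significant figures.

ρ ≈ 2.05 g/L

ρ = PM/(RT) = (3.74 × 20.18) / (0.08206 × 448.0)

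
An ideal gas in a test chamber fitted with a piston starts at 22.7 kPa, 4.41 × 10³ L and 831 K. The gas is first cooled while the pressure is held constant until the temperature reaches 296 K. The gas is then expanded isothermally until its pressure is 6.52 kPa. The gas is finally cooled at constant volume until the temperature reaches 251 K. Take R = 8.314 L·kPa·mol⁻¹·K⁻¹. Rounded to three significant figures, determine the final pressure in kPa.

P₄ ≈ 5.53 kPa

P constant ⇒ V ∝ T: P₂ = P₁; V₂ = V₁·(T₂/T₁) = 1571 L.
T constant ⇒ Boyle's law P V = const: T₃ = T₂; V₃ = V₂·(P₂/P₃) = 5469 L.
V constant ⇒ P ∝ T: V₄ = V₃; P₄ = P₃·(T₄/T₃) = 5.529 kPa.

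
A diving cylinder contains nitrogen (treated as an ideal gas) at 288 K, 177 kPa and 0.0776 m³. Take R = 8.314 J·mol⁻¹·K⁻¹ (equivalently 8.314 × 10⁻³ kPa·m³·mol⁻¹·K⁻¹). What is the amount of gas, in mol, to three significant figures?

n ≈ 5.74 mol

PV = nRT ⇒ n = PV/(RT) = (177 × 0.0776) / (8.314 × 10⁻³ × 288)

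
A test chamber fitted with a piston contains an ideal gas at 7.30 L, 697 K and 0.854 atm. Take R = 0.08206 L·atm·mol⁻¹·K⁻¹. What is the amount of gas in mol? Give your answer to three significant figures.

n ≈ 0.109 mol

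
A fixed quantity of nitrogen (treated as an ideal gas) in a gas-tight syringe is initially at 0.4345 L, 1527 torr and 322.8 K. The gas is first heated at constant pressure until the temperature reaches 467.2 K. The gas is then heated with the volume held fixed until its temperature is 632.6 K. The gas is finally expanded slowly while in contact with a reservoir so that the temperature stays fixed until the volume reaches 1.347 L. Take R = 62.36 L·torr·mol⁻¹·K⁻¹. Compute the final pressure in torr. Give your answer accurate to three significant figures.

P₄ ≈ 965 torr

P constant ⇒ V ∝ T: P₂ = P₁; V₂ = V₁·(T₂/T₁) = 0.6289 L.
Isochoric, so P/T is constant: V₃ = V₂; P₃ = P₂·(T₃/T₂) = 2068 torr.
T constant ⇒ Boyle's law P V = const: T₄ = T₃; P₄ = P₃·(V₃/V₄) = 965.3 torr.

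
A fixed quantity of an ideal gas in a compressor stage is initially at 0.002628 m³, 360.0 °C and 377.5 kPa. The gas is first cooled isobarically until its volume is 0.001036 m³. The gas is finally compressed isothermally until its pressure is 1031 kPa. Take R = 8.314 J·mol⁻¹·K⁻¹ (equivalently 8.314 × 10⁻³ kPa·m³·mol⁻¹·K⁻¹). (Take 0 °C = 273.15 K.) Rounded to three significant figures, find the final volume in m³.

V₃ ≈ 0.000379 m³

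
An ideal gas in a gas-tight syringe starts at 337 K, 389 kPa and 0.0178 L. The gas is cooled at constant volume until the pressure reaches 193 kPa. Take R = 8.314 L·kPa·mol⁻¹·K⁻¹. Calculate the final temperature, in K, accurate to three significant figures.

Isochoric, so P/T is constant: V₂ = V₁; T₂ = T₁·(P₂/P₁) = 167.2 K.

T₂ ≈ 167 K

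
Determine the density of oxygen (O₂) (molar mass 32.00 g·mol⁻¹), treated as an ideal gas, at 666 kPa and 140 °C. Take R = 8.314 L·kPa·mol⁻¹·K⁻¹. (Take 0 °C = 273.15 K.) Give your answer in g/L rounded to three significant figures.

ρ = PM/(RT) = (666 × 32.00) / (8.314 × 413.1)

ρ ≈ 6.20 g/L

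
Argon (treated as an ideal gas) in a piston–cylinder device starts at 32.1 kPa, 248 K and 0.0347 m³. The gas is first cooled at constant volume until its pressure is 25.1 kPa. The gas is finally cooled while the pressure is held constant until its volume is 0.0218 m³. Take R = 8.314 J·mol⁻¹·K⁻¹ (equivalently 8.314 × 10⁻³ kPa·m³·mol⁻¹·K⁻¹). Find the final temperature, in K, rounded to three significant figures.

T₃ ≈ 122 K

Isochoric, so P/T is constant: V₂ = V₁; T₂ = T₁·(P₂/P₁) = 193.9 K.
P constant ⇒ V ∝ T: P₃ = P₂; T₃ = T₂·(V₃/V₂) = 121.8 K.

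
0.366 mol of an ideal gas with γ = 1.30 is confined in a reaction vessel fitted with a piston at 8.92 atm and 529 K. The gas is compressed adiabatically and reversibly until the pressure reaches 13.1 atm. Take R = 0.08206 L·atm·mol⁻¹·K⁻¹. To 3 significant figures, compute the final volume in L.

V₂ ≈ 1.33 L

From PV = nRT: V₁ = nRT₁/P₁ = 1.781 L.
Adiabatic (γ = 1.30), T V^(γ−1) and P V^γ constant: T₂ = T₁·(P₂/P₁)^((γ−1)/γ) = 578.1 K; V₂ = V₁·(P₁/P₂)^(1/γ) = 1.325 L.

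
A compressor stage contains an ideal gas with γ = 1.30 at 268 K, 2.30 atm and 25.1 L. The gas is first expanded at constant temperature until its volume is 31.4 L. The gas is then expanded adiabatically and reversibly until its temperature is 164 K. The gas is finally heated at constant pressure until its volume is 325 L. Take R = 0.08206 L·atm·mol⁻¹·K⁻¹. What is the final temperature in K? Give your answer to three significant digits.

T₄ ≈ 330 K

T constant ⇒ Boyle's law P V = const: T₂ = T₁; P₂ = P₁·(V₁/V₂) = 1.839 atm.
Adiabatic (γ = 1.30), T V^(γ−1) and P V^γ constant: P₃ = P₂·(T₃/T₂)^(γ/(γ−1)) = 0.2189 atm; V₃ = V₂·(T₂/T₃)^(1/(γ−1)) = 161.4 L.
Isobaric, so V/T is constant: P₄ = P₃; T₄ = T₃·(V₄/V₃) = 330.2 K.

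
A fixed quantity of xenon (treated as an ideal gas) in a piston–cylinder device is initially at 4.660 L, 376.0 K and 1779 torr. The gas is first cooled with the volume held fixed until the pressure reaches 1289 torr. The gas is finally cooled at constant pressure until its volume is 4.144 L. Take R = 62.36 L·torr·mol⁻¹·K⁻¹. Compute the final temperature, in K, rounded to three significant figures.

T₃ ≈ 242 K

V constant ⇒ P ∝ T: V₂ = V₁; T₂ = T₁·(P₂/P₁) = 272.4 K.
P constant ⇒ V ∝ T: P₃ = P₂; T₃ = T₂·(V₃/V₂) = 242.3 K.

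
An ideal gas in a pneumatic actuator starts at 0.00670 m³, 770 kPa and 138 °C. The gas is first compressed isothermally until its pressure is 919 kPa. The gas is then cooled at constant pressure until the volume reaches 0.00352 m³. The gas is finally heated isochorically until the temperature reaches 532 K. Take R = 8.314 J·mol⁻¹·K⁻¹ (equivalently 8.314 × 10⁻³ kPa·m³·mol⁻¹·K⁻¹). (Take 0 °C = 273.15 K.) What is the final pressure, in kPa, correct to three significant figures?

Convert: T₁ = 411.1 K.
Isothermal, so P V is constant: T₂ = T₁; V₂ = V₁·(P₁/P₂) = 0.005614 m³.
Isobaric, so V/T is constant: P₃ = P₂; T₃ = T₂·(V₃/V₂) = 257.8 K.
Isochoric, so P/T is constant: V₄ = V₃; P₄ = P₃·(T₄/T₃) = 1896 kPa.

P₄ ≈ 1.90e+03 kPa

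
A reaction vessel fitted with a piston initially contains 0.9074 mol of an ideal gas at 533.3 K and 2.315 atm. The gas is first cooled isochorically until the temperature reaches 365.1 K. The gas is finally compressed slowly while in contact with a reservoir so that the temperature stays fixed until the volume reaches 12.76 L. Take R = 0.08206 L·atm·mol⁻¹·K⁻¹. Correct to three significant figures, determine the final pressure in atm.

P₃ ≈ 2.13 atm

From PV = nRT: V₁ = nRT₁/P₁ = 17.15 L.
V constant ⇒ P ∝ T: V₂ = V₁; P₂ = P₁·(T₂/T₁) = 1.585 atm.
Isothermal, so P V is constant: T₃ = T₂; P₃ = P₂·(V₂/V₃) = 2.131 atm.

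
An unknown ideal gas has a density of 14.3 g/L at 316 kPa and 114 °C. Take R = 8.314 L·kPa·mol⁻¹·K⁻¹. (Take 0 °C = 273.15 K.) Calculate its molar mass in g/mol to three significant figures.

ρ = PM/(RT) ⇒ M = ρRT/P = (14.3 × 8.314 × 387.1) / 316

M ≈ 146 g/mol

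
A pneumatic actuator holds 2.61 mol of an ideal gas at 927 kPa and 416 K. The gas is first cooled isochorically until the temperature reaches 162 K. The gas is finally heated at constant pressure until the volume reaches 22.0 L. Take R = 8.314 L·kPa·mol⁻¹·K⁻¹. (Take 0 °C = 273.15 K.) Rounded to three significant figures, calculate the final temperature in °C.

T₃ ≈ 92.8 °C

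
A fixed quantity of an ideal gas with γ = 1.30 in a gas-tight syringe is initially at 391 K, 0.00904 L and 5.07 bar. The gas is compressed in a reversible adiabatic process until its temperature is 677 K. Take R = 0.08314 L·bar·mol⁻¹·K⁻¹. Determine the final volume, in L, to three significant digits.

Adiabatic (γ = 1.30), T V^(γ−1) and P V^γ constant: P₂ = P₁·(T₂/T₁)^(γ/(γ−1)) = 54.72 bar; V₂ = V₁·(T₁/T₂)^(1/(γ−1)) = 0.001450 L.

V₂ ≈ 0.00145 L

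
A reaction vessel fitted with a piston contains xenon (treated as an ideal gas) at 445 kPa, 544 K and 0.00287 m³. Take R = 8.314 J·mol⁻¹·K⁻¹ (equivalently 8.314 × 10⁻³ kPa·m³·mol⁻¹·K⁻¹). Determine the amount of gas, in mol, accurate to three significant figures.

n ≈ 0.282 mol

PV = nRT ⇒ n = PV/(RT) = (445 × 0.00287) / (8.314 × 10⁻³ × 544)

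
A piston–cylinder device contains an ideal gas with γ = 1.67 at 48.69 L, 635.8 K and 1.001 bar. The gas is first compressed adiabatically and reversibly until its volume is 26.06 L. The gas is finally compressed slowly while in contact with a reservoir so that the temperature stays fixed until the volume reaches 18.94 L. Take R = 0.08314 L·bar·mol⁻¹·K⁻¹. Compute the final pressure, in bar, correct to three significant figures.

Reversible adiabatic, γ = 1.67: T₂ = T₁·(V₁/V₂)^(γ−1) = 966.5 K; P₂ = P₁·(V₁/V₂)^γ = 2.843 bar.
Isothermal, so P V is constant: T₃ = T₂; P₃ = P₂·(V₂/V₃) = 3.912 bar.

P₃ ≈ 3.91 bar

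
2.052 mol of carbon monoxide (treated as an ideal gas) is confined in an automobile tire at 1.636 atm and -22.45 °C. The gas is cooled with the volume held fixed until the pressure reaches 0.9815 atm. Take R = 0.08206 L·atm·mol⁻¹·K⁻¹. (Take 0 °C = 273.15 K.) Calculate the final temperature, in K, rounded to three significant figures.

T₂ ≈ 150 K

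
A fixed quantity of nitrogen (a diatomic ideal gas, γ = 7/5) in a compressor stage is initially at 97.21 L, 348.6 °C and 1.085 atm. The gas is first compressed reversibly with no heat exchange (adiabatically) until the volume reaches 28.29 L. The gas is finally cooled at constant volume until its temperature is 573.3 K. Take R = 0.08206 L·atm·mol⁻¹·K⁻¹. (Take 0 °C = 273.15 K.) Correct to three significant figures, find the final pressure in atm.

Convert: T₁ = 621.8 K.
Reversible adiabatic, γ = 7/5: T₂ = T₁·(V₁/V₂)^(γ−1) = 1019 K; P₂ = P₁·(V₁/V₂)^γ = 6.109 atm.
V constant ⇒ P ∝ T: V₃ = V₂; P₃ = P₂·(T₃/T₂) = 3.438 atm.

P₃ ≈ 3.44 atm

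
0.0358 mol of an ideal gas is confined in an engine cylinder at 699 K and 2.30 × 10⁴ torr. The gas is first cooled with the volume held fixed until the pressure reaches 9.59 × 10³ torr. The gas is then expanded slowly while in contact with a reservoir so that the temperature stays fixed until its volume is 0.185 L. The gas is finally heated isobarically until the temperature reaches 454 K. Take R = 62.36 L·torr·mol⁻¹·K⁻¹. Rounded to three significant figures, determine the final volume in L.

V₄ ≈ 0.288 L

From PV = nRT: V₁ = nRT₁/P₁ = 0.06785 L.
Isochoric, so P/T is constant: V₂ = V₁; T₂ = T₁·(P₂/P₁) = 291.5 K.
Isothermal, so P V is constant: T₃ = T₂; P₃ = P₂·(V₂/V₃) = 3517 torr.
Isobaric, so V/T is constant: P₄ = P₃; V₄ = V₃·(T₄/T₃) = 0.2882 L.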